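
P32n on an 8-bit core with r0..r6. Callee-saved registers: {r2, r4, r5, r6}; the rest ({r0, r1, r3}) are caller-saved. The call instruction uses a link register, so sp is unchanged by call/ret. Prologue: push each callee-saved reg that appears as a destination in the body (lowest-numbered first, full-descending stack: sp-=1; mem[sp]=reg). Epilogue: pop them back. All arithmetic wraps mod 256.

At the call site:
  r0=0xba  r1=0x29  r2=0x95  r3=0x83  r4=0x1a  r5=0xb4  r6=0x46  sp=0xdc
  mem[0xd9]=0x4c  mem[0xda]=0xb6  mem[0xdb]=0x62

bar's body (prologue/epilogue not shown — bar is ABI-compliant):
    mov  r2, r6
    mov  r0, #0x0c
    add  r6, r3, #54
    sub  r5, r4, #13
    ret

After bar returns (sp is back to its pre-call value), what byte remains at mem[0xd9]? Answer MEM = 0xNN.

MEM = 0x46

prologue: push r2 -> mem[0xdb]=0x95, sp=0xdb
prologue: push r5 -> mem[0xda]=0xb4, sp=0xda
prologue: push r6 -> mem[0xd9]=0x46, sp=0xd9
body[0] mov  r2, r6 -> r2=0x46
body[1] mov  r0, #0x0c -> r0=0x0c
body[2] add  r6, r3, #54 -> r6=0xb9
body[3] sub  r5, r4, #13 -> r5=0x0d
epilogue: pop r6=0x46, sp=0xda
epilogue: pop r5=0xb4, sp=0xdb
epilogue: pop r2=0x95, sp=0xdc
prologue pushed ['r2', 'r5', 'r6'] at ['0xdb', '0xda', '0xd9']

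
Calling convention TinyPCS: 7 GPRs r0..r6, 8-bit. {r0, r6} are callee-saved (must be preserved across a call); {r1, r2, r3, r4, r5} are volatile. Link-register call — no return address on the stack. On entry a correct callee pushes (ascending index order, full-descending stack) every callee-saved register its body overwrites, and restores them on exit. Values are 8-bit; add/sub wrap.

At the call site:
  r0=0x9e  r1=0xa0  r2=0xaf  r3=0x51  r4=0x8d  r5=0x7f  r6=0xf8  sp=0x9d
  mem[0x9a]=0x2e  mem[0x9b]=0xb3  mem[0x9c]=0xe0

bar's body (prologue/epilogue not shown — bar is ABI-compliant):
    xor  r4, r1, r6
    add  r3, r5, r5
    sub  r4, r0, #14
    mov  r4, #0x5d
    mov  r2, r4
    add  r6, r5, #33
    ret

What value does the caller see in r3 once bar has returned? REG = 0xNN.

prologue: push r6 -> mem[0x9c]=0xf8, sp=0x9c
body[0] xor  r4, r1, r6 -> r4=0x58
body[1] add  r3, r5, r5 -> r3=0xfe
body[2] sub  r4, r0, #14 -> r4=0x90
body[3] mov  r4, #0x5d -> r4=0x5d
body[4] mov  r2, r4 -> r2=0x5d
body[5] add  r6, r5, #33 -> r6=0xa0
epilogue: pop r6=0xf8, sp=0x9d
r3 is caller-saved -> body value

REG = 0xfe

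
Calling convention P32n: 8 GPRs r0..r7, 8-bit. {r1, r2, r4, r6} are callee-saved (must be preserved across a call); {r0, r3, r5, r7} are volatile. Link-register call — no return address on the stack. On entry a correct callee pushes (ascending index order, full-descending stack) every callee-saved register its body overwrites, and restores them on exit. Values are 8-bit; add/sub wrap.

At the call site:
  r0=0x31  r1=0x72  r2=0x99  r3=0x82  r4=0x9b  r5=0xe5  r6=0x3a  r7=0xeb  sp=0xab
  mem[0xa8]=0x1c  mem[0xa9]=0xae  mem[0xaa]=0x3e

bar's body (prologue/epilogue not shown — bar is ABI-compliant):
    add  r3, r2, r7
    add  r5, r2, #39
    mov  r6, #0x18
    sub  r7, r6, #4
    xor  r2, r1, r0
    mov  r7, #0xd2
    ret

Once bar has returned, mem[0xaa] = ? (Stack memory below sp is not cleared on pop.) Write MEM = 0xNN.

MEM = 0x99

prologue: push r2 → mem[0xaa]=0x99, sp=0xaa
prologue: push r6 → mem[0xa9]=0x3a, sp=0xa9
body[0] add  r3, r2, r7 → r3=0x84
body[1] add  r5, r2, #39 → r5=0xc0
body[2] mov  r6, #0x18 → r6=0x18
body[3] sub  r7, r6, #4 → r7=0x14
body[4] xor  r2, r1, r0 → r2=0x43
body[5] mov  r7, #0xd2 → r7=0xd2
epilogue: pop r6=0x3a, sp=0xaa
epilogue: pop r2=0x99, sp=0xab
prologue pushed ['r2', 'r6'] at ['0xaa', '0xa9']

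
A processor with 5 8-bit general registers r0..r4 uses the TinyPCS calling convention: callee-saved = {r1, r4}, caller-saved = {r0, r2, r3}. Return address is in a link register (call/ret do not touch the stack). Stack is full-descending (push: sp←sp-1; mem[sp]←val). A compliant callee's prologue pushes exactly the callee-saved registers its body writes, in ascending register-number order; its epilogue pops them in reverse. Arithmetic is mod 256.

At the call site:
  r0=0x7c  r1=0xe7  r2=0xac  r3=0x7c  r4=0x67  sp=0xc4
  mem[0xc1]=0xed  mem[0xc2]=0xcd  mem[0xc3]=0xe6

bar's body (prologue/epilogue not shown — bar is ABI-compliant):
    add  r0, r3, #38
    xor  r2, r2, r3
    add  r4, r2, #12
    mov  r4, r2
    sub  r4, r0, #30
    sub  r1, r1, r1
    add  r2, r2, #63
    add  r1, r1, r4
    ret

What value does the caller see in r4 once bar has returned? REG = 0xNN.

REG = 0x67

prologue: push r1 → mem[0xc3]=0xe7, sp=0xc3
prologue: push r4 → mem[0xc2]=0x67, sp=0xc2
body[0] add  r0, r3, #38 → r0=0xa2
body[1] xor  r2, r2, r3 → r2=0xd0
body[2] add  r4, r2, #12 → r4=0xdc
body[3] mov  r4, r2 → r4=0xd0
body[4] sub  r4, r0, #30 → r4=0x84
body[5] sub  r1, r1, r1 → r1=0x00
body[6] add  r2, r2, #63 → r2=0x0f
body[7] add  r1, r1, r4 → r1=0x84
epilogue: pop r4=0x67, sp=0xc3
epilogue: pop r1=0xe7, sp=0xc4
r4 is callee-saved → restored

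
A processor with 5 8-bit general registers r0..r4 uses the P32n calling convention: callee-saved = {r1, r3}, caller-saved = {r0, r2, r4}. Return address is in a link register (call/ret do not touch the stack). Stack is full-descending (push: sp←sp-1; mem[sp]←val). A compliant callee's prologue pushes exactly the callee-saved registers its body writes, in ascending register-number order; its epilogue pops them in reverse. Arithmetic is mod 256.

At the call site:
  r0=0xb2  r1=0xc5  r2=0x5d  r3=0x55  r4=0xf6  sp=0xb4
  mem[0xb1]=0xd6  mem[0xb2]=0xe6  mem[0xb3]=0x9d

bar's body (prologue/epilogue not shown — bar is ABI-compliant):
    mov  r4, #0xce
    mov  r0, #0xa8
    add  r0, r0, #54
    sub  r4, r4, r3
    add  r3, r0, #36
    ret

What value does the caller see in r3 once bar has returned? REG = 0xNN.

REG = 0x55

prologue: push r3 -> mem[0xb3]=0x55, sp=0xb3
body[0] mov  r4, #0xce -> r4=0xce
body[1] mov  r0, #0xa8 -> r0=0xa8
body[2] add  r0, r0, #54 -> r0=0xde
body[3] sub  r4, r4, r3 -> r4=0x79
body[4] add  r3, r0, #36 -> r3=0x02
epilogue: pop r3=0x55, sp=0xb4
r3 is callee-saved -> restored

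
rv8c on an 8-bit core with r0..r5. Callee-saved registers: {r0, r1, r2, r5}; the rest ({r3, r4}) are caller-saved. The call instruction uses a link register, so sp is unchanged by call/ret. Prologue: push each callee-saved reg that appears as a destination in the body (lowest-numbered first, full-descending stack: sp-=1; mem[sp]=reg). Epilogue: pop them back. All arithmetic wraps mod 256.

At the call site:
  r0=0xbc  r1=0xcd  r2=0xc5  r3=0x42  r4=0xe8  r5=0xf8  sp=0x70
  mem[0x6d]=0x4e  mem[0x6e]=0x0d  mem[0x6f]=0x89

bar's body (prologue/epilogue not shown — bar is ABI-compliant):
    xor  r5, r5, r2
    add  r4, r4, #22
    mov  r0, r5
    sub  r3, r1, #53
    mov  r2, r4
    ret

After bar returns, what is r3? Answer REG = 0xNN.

REG = 0x98

prologue: push r0 -> mem[0x6f]=0xbc, sp=0x6f
prologue: push r2 -> mem[0x6e]=0xc5, sp=0x6e
prologue: push r5 -> mem[0x6d]=0xf8, sp=0x6d
body[0] xor  r5, r5, r2 -> r5=0x3d
body[1] add  r4, r4, #22 -> r4=0xfe
body[2] mov  r0, r5 -> r0=0x3d
body[3] sub  r3, r1, #53 -> r3=0x98
body[4] mov  r2, r4 -> r2=0xfe
epilogue: pop r5=0xf8, sp=0x6e
epilogue: pop r2=0xc5, sp=0x6f
epilogue: pop r0=0xbc, sp=0x70
r3 is caller-saved -> body value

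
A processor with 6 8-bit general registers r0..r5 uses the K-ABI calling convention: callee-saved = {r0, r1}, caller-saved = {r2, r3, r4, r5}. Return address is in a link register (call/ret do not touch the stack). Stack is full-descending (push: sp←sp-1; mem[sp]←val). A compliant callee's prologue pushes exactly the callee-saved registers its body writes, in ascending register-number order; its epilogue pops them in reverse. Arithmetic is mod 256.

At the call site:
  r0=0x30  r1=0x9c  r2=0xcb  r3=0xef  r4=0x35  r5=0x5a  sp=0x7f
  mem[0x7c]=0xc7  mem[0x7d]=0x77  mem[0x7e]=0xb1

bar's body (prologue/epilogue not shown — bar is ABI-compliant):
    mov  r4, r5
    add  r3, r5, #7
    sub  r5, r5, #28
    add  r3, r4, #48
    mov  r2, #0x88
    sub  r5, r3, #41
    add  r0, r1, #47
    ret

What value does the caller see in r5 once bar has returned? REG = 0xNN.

REG = 0x61

prologue: push r0 -> mem[0x7e]=0x30, sp=0x7e
body[0] mov  r4, r5 -> r4=0x5a
body[1] add  r3, r5, #7 -> r3=0x61
body[2] sub  r5, r5, #28 -> r5=0x3e
body[3] add  r3, r4, #48 -> r3=0x8a
body[4] mov  r2, #0x88 -> r2=0x88
body[5] sub  r5, r3, #41 -> r5=0x61
body[6] add  r0, r1, #47 -> r0=0xcb
epilogue: pop r0=0x30, sp=0x7f
r5 is caller-saved -> body value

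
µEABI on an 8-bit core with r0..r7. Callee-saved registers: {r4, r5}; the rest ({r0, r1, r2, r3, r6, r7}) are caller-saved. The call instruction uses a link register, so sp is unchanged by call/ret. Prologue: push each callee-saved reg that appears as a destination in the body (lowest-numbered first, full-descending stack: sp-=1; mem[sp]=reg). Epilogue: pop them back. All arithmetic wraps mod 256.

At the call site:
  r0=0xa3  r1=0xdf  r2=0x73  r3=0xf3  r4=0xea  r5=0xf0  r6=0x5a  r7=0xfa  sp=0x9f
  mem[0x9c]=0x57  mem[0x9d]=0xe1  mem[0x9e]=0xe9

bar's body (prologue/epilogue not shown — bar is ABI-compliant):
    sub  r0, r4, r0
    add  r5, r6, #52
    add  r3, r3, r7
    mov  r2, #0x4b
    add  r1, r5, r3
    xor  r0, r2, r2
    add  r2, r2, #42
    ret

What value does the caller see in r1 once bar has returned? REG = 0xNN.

REG = 0x7b

prologue: push r5 -> mem[0x9e]=0xf0, sp=0x9e
body[0] sub  r0, r4, r0 -> r0=0x47
body[1] add  r5, r6, #52 -> r5=0x8e
body[2] add  r3, r3, r7 -> r3=0xed
body[3] mov  r2, #0x4b -> r2=0x4b
body[4] add  r1, r5, r3 -> r1=0x7b
body[5] xor  r0, r2, r2 -> r0=0x00
body[6] add  r2, r2, #42 -> r2=0x75
epilogue: pop r5=0xf0, sp=0x9f
r1 is caller-saved -> body value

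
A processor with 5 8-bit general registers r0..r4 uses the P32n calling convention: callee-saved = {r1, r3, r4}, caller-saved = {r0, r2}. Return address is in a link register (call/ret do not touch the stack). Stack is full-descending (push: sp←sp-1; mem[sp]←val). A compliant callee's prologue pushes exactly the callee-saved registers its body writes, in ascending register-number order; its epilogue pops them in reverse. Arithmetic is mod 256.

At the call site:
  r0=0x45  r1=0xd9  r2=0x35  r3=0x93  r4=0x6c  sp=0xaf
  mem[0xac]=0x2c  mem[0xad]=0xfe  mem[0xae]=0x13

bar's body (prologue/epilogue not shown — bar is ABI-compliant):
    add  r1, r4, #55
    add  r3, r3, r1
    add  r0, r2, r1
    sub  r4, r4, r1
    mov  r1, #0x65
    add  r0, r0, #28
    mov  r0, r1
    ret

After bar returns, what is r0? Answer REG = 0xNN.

REG = 0x65

prologue: push r1 → mem[0xae]=0xd9, sp=0xae
prologue: push r3 → mem[0xad]=0x93, sp=0xad
prologue: push r4 → mem[0xac]=0x6c, sp=0xac
body[0] add  r1, r4, #55 → r1=0xa3
body[1] add  r3, r3, r1 → r3=0x36
body[2] add  r0, r2, r1 → r0=0xd8
body[3] sub  r4, r4, r1 → r4=0xc9
body[4] mov  r1, #0x65 → r1=0x65
body[5] add  r0, r0, #28 → r0=0xf4
body[6] mov  r0, r1 → r0=0x65
epilogue: pop r4=0x6c, sp=0xad
epilogue: pop r3=0x93, sp=0xae
epilogue: pop r1=0xd9, sp=0xaf
r0 is caller-saved → body value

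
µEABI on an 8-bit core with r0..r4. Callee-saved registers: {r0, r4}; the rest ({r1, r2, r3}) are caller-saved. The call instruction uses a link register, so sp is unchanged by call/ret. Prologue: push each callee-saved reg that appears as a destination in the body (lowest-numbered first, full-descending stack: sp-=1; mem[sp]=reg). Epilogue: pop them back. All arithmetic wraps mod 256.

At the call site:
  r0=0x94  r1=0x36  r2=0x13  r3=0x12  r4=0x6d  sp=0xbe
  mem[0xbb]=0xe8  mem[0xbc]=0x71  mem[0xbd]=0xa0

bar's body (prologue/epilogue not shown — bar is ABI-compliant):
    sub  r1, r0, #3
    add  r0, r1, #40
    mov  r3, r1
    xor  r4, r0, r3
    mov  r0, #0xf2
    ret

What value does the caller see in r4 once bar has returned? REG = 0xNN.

prologue: push r0 -> mem[0xbd]=0x94, sp=0xbd
prologue: push r4 -> mem[0xbc]=0x6d, sp=0xbc
body[0] sub  r1, r0, #3 -> r1=0x91
body[1] add  r0, r1, #40 -> r0=0xb9
body[2] mov  r3, r1 -> r3=0x91
body[3] xor  r4, r0, r3 -> r4=0x28
body[4] mov  r0, #0xf2 -> r0=0xf2
epilogue: pop r4=0x6d, sp=0xbd
epilogue: pop r0=0x94, sp=0xbe
r4 is callee-saved -> restored

REG = 0x6d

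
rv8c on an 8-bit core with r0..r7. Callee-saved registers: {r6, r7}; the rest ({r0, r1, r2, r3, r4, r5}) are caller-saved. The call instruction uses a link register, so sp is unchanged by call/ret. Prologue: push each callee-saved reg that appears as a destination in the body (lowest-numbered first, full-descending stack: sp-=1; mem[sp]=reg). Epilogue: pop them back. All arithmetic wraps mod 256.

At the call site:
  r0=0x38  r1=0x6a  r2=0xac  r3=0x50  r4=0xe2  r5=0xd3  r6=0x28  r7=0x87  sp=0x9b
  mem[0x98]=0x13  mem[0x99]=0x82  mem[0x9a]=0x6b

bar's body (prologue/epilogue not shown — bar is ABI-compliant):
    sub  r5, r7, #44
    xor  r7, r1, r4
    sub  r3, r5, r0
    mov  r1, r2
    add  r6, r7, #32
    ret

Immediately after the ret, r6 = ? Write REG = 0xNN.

prologue: push r6 → mem[0x9a]=0x28, sp=0x9a
prologue: push r7 → mem[0x99]=0x87, sp=0x99
body[0] sub  r5, r7, #44 → r5=0x5b
body[1] xor  r7, r1, r4 → r7=0x88
body[2] sub  r3, r5, r0 → r3=0x23
body[3] mov  r1, r2 → r1=0xac
body[4] add  r6, r7, #32 → r6=0xa8
epilogue: pop r7=0x87, sp=0x9a
epilogue: pop r6=0x28, sp=0x9b
r6 is callee-saved → restored

REG = 0x28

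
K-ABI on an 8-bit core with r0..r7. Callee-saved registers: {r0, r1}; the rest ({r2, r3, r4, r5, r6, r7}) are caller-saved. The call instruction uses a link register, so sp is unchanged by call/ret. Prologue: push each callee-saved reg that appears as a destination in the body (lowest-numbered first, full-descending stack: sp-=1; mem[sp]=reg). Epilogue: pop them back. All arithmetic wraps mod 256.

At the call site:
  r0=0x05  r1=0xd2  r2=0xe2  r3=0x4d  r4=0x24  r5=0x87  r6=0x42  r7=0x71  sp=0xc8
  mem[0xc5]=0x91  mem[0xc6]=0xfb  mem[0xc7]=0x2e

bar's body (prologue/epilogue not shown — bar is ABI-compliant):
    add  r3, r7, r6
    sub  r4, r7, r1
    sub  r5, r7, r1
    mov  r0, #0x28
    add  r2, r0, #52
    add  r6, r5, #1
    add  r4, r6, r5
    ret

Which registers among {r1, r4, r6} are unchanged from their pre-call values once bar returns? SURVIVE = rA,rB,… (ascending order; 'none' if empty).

SURVIVE = r1

prologue: push r0 → mem[0xc7]=0x05, sp=0xc7
body[0] add  r3, r7, r6 → r3=0xb3
body[1] sub  r4, r7, r1 → r4=0x9f
body[2] sub  r5, r7, r1 → r5=0x9f
body[3] mov  r0, #0x28 → r0=0x28
body[4] add  r2, r0, #52 → r2=0x5c
body[5] add  r6, r5, #1 → r6=0xa0
body[6] add  r4, r6, r5 → r4=0x3f
epilogue: pop r0=0x05, sp=0xc8
r1: callee-saved, written=False
r4: caller-saved, written=True
r6: caller-saved, written=True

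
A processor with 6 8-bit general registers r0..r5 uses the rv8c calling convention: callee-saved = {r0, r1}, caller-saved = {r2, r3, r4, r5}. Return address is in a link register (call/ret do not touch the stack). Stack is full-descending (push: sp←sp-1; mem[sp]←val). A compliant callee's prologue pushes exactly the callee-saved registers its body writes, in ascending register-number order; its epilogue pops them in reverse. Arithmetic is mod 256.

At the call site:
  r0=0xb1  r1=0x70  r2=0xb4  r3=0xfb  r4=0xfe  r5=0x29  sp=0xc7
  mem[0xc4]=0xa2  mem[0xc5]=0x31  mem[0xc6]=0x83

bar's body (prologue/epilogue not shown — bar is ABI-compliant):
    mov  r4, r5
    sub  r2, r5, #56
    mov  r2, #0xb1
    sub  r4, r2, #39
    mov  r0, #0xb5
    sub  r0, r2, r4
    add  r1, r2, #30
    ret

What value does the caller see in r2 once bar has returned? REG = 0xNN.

REG = 0xb1

prologue: push r0 → mem[0xc6]=0xb1, sp=0xc6
prologue: push r1 → mem[0xc5]=0x70, sp=0xc5
body[0] mov  r4, r5 → r4=0x29
body[1] sub  r2, r5, #56 → r2=0xf1
body[2] mov  r2, #0xb1 → r2=0xb1
body[3] sub  r4, r2, #39 → r4=0x8a
body[4] mov  r0, #0xb5 → r0=0xb5
body[5] sub  r0, r2, r4 → r0=0x27
body[6] add  r1, r2, #30 → r1=0xcf
epilogue: pop r1=0x70, sp=0xc6
epilogue: pop r0=0xb1, sp=0xc7
r2 is caller-saved → body value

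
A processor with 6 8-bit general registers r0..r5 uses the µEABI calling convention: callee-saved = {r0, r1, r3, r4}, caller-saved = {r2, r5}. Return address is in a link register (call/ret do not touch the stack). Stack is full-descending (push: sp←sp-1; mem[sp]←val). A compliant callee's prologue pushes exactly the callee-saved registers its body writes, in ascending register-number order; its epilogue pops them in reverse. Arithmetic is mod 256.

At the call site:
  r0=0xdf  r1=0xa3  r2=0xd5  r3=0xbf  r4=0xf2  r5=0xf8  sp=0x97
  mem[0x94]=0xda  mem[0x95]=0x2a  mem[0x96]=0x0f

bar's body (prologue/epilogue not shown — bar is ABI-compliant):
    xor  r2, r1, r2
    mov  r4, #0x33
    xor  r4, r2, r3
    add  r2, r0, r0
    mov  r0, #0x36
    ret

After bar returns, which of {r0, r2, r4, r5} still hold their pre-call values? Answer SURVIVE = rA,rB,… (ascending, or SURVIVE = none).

SURVIVE = r0,r4,r5

prologue: push r0 -> mem[0x96]=0xdf, sp=0x96
prologue: push r4 -> mem[0x95]=0xf2, sp=0x95
body[0] xor  r2, r1, r2 -> r2=0x76
body[1] mov  r4, #0x33 -> r4=0x33
body[2] xor  r4, r2, r3 -> r4=0xc9
body[3] add  r2, r0, r0 -> r2=0xbe
body[4] mov  r0, #0x36 -> r0=0x36
epilogue: pop r4=0xf2, sp=0x96
epilogue: pop r0=0xdf, sp=0x97
r0: callee-saved, written=True
r2: caller-saved, written=True
r4: callee-saved, written=True
r5: caller-saved, written=False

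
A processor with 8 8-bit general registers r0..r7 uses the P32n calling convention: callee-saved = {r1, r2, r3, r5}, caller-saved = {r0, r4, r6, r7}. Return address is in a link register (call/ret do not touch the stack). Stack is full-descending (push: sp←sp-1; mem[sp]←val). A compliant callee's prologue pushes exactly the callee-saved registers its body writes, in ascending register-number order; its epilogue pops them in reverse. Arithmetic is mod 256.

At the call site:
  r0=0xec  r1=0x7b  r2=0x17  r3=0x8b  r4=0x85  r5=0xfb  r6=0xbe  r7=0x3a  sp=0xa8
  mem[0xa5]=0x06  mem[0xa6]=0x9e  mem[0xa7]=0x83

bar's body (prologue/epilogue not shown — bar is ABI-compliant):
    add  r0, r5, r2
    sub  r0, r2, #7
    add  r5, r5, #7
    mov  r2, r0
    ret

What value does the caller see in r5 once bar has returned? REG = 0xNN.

prologue: push r2 → mem[0xa7]=0x17, sp=0xa7
prologue: push r5 → mem[0xa6]=0xfb, sp=0xa6
body[0] add  r0, r5, r2 → r0=0x12
body[1] sub  r0, r2, #7 → r0=0x10
body[2] add  r5, r5, #7 → r5=0x02
body[3] mov  r2, r0 → r2=0x10
epilogue: pop r5=0xfb, sp=0xa7
epilogue: pop r2=0x17, sp=0xa8
r5 is callee-saved → restored

REG = 0xfb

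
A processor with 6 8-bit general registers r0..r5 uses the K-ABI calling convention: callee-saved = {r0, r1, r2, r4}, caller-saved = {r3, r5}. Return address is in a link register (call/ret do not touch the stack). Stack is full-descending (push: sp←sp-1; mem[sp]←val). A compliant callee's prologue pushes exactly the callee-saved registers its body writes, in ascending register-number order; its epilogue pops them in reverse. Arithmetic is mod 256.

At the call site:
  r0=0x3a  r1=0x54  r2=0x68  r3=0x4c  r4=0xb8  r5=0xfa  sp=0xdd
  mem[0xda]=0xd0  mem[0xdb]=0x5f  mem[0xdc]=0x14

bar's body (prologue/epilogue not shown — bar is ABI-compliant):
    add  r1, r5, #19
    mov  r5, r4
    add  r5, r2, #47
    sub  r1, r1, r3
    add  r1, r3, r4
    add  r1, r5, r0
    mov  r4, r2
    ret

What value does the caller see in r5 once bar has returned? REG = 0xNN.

REG = 0x97

prologue: push r1 -> mem[0xdc]=0x54, sp=0xdc
prologue: push r4 -> mem[0xdb]=0xb8, sp=0xdb
body[0] add  r1, r5, #19 -> r1=0x0d
body[1] mov  r5, r4 -> r5=0xb8
body[2] add  r5, r2, #47 -> r5=0x97
body[3] sub  r1, r1, r3 -> r1=0xc1
body[4] add  r1, r3, r4 -> r1=0x04
body[5] add  r1, r5, r0 -> r1=0xd1
body[6] mov  r4, r2 -> r4=0x68
epilogue: pop r4=0xb8, sp=0xdc
epilogue: pop r1=0x54, sp=0xdd
r5 is caller-saved -> body value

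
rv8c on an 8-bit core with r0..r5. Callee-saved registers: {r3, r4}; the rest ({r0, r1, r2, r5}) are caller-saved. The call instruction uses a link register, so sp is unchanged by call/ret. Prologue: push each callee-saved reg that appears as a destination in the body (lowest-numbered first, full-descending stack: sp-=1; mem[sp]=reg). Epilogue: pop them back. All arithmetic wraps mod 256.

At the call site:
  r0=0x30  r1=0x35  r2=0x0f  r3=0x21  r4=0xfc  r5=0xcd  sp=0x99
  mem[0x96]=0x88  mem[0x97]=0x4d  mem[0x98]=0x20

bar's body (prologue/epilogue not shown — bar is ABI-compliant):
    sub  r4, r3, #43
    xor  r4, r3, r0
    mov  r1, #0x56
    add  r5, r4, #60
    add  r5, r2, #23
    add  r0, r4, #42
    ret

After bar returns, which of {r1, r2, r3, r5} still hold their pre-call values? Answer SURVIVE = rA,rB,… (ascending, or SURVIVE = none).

prologue: push r4 → mem[0x98]=0xfc, sp=0x98
body[0] sub  r4, r3, #43 → r4=0xf6
body[1] xor  r4, r3, r0 → r4=0x11
body[2] mov  r1, #0x56 → r1=0x56
body[3] add  r5, r4, #60 → r5=0x4d
body[4] add  r5, r2, #23 → r5=0x26
body[5] add  r0, r4, #42 → r0=0x3b
epilogue: pop r4=0xfc, sp=0x99
r1: caller-saved, written=True
r2: caller-saved, written=False
r3: callee-saved, written=False
r5: caller-saved, written=True

SURVIVE = r2,r3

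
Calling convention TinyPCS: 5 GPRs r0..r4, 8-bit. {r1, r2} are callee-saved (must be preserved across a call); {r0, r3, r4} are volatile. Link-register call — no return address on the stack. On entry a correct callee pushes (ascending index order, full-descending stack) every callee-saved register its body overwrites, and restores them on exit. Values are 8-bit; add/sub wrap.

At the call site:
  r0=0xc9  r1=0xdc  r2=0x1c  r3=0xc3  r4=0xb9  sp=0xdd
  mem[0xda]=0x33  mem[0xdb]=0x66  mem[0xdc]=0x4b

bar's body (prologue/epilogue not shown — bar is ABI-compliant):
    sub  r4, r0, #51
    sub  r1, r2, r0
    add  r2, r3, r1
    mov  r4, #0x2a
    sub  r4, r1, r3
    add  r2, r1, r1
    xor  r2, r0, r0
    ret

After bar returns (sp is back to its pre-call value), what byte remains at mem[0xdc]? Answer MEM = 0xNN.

prologue: push r1 → mem[0xdc]=0xdc, sp=0xdc
prologue: push r2 → mem[0xdb]=0x1c, sp=0xdb
body[0] sub  r4, r0, #51 → r4=0x96
body[1] sub  r1, r2, r0 → r1=0x53
body[2] add  r2, r3, r1 → r2=0x16
body[3] mov  r4, #0x2a → r4=0x2a
body[4] sub  r4, r1, r3 → r4=0x90
body[5] add  r2, r1, r1 → r2=0xa6
body[6] xor  r2, r0, r0 → r2=0x00
epilogue: pop r2=0x1c, sp=0xdc
epilogue: pop r1=0xdc, sp=0xdd
prologue pushed ['r1', 'r2'] at ['0xdc', '0xdb']

MEM = 0xdc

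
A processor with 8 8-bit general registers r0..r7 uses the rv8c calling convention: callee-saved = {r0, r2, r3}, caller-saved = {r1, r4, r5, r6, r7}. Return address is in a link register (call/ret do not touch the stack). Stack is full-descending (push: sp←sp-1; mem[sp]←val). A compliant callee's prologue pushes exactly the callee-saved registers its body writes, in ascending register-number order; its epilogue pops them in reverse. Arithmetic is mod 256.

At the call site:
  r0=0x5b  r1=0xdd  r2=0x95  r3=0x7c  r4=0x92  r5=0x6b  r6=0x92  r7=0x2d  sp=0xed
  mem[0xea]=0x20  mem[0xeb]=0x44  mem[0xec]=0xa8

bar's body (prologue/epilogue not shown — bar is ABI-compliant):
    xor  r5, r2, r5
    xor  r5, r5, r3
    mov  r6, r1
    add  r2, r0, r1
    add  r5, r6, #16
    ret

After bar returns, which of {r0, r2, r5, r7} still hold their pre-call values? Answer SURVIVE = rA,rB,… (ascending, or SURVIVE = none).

SURVIVE = r0,r2,r7

prologue: push r2 -> mem[0xec]=0x95, sp=0xec
body[0] xor  r5, r2, r5 -> r5=0xfe
body[1] xor  r5, r5, r3 -> r5=0x82
body[2] mov  r6, r1 -> r6=0xdd
body[3] add  r2, r0, r1 -> r2=0x38
body[4] add  r5, r6, #16 -> r5=0xed
epilogue: pop r2=0x95, sp=0xed
r0: callee-saved, written=False
r2: callee-saved, written=True
r5: caller-saved, written=True
r7: caller-saved, written=False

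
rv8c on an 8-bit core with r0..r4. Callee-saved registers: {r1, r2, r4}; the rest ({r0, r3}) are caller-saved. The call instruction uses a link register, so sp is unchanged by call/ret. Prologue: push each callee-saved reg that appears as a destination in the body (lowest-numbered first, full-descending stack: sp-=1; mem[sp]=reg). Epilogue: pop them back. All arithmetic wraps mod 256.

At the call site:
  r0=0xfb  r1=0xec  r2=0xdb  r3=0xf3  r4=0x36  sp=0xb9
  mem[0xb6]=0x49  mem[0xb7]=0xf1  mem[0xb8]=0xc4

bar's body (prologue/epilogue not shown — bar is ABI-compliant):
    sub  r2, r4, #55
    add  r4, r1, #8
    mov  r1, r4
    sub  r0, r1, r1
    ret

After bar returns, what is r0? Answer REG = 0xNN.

REG = 0x00

prologue: push r1 -> mem[0xb8]=0xec, sp=0xb8
prologue: push r2 -> mem[0xb7]=0xdb, sp=0xb7
prologue: push r4 -> mem[0xb6]=0x36, sp=0xb6
body[0] sub  r2, r4, #55 -> r2=0xff
body[1] add  r4, r1, #8 -> r4=0xf4
body[2] mov  r1, r4 -> r1=0xf4
body[3] sub  r0, r1, r1 -> r0=0x00
epilogue: pop r4=0x36, sp=0xb7
epilogue: pop r2=0xdb, sp=0xb8
epilogue: pop r1=0xec, sp=0xb9
r0 is caller-saved -> body value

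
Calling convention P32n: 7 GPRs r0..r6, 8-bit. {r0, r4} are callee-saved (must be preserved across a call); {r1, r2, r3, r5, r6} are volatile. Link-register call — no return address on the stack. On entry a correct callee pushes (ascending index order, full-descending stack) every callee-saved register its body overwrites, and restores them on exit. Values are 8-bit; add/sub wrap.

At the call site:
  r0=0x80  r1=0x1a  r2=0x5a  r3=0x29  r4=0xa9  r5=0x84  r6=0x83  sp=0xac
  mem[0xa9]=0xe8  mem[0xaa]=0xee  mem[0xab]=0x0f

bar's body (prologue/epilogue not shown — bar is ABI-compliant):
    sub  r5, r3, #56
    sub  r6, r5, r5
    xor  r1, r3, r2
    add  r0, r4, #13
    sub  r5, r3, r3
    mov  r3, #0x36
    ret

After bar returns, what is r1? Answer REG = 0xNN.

prologue: push r0 → mem[0xab]=0x80, sp=0xab
body[0] sub  r5, r3, #56 → r5=0xf1
body[1] sub  r6, r5, r5 → r6=0x00
body[2] xor  r1, r3, r2 → r1=0x73
body[3] add  r0, r4, #13 → r0=0xb6
body[4] sub  r5, r3, r3 → r5=0x00
body[5] mov  r3, #0x36 → r3=0x36
epilogue: pop r0=0x80, sp=0xac
r1 is caller-saved → body value

REG = 0x73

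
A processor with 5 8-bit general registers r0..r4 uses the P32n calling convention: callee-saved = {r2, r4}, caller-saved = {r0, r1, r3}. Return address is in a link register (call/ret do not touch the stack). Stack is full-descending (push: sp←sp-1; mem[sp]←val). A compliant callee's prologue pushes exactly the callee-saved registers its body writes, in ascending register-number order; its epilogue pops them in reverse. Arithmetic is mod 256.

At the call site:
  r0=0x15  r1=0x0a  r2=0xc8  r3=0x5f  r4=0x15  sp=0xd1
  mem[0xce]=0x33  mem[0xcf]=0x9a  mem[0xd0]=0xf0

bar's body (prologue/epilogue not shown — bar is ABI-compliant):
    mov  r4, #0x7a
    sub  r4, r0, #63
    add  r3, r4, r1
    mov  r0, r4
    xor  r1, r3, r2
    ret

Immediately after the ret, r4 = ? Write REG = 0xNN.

REG = 0x15

prologue: push r4 → mem[0xd0]=0x15, sp=0xd0
body[0] mov  r4, #0x7a → r4=0x7a
body[1] sub  r4, r0, #63 → r4=0xd6
body[2] add  r3, r4, r1 → r3=0xe0
body[3] mov  r0, r4 → r0=0xd6
body[4] xor  r1, r3, r2 → r1=0x28
epilogue: pop r4=0x15, sp=0xd1
r4 is callee-saved → restored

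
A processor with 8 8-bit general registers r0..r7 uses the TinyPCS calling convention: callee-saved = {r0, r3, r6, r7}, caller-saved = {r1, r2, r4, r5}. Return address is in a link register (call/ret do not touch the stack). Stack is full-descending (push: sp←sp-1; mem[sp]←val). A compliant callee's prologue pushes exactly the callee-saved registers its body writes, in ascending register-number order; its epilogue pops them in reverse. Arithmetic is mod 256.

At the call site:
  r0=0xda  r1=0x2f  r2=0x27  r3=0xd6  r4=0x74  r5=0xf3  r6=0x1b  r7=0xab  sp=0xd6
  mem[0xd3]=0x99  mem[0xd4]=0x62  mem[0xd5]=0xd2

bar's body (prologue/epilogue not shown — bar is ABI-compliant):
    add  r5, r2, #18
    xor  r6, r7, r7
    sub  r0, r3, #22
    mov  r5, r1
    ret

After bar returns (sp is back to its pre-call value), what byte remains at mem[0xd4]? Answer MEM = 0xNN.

MEM = 0x1b

prologue: push r0 -> mem[0xd5]=0xda, sp=0xd5
prologue: push r6 -> mem[0xd4]=0x1b, sp=0xd4
body[0] add  r5, r2, #18 -> r5=0x39
body[1] xor  r6, r7, r7 -> r6=0x00
body[2] sub  r0, r3, #22 -> r0=0xc0
body[3] mov  r5, r1 -> r5=0x2f
epilogue: pop r6=0x1b, sp=0xd5
epilogue: pop r0=0xda, sp=0xd6
prologue pushed ['r0', 'r6'] at ['0xd5', '0xd4']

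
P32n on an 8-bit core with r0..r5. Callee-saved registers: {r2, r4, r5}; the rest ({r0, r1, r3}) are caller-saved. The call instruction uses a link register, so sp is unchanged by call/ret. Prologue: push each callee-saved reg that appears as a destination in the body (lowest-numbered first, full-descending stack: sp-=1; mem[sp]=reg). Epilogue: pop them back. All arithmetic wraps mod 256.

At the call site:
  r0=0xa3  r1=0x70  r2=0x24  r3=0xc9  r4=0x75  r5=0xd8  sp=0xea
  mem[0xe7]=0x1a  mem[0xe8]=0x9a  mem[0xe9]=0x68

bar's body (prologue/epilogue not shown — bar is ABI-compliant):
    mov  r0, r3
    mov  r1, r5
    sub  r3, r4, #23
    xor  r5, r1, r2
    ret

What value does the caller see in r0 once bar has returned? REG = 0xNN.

REG = 0xc9

prologue: push r5 -> mem[0xe9]=0xd8, sp=0xe9
body[0] mov  r0, r3 -> r0=0xc9
body[1] mov  r1, r5 -> r1=0xd8
body[2] sub  r3, r4, #23 -> r3=0x5e
body[3] xor  r5, r1, r2 -> r5=0xfc
epilogue: pop r5=0xd8, sp=0xea
r0 is caller-saved -> body value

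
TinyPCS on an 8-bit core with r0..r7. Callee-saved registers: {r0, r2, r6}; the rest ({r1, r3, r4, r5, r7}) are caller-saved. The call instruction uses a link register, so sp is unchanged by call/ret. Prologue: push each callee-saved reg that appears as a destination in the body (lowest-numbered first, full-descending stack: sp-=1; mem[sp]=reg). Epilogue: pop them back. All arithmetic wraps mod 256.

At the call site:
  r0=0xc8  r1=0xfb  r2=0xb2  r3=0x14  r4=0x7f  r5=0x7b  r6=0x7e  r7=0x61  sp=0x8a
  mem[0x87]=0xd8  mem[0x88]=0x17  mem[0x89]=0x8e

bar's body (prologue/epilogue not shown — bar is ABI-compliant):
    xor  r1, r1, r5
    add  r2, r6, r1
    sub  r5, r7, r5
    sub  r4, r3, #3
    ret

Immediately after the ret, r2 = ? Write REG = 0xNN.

prologue: push r2 -> mem[0x89]=0xb2, sp=0x89
body[0] xor  r1, r1, r5 -> r1=0x80
body[1] add  r2, r6, r1 -> r2=0xfe
body[2] sub  r5, r7, r5 -> r5=0xe6
body[3] sub  r4, r3, #3 -> r4=0x11
epilogue: pop r2=0xb2, sp=0x8a
r2 is callee-saved -> restored

REG = 0xb2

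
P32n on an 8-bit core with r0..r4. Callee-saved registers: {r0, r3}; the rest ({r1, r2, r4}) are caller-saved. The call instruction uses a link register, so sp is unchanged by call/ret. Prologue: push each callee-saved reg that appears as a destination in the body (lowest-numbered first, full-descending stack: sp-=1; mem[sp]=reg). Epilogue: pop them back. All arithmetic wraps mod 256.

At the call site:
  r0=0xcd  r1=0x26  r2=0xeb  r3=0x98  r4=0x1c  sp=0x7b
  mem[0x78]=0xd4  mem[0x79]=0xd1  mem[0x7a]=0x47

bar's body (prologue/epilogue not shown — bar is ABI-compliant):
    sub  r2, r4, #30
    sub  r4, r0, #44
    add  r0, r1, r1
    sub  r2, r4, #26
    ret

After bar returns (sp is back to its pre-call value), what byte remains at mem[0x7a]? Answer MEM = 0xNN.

MEM = 0xcd

prologue: push r0 → mem[0x7a]=0xcd, sp=0x7a
body[0] sub  r2, r4, #30 → r2=0xfe
body[1] sub  r4, r0, #44 → r4=0xa1
body[2] add  r0, r1, r1 → r0=0x4c
body[3] sub  r2, r4, #26 → r2=0x87
epilogue: pop r0=0xcd, sp=0x7b
prologue pushed ['r0'] at ['0x7a']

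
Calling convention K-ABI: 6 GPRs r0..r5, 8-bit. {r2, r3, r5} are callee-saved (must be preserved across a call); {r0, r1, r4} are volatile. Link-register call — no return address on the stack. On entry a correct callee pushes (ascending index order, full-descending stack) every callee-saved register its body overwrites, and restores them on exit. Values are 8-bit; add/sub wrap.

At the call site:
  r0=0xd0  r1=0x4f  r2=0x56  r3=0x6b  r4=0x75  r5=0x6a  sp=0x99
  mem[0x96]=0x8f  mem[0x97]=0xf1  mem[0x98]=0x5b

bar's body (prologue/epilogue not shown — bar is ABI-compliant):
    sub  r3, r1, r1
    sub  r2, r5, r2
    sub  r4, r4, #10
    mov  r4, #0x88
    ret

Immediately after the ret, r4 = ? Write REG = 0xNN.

REG = 0x88

prologue: push r2 → mem[0x98]=0x56, sp=0x98
prologue: push r3 → mem[0x97]=0x6b, sp=0x97
body[0] sub  r3, r1, r1 → r3=0x00
body[1] sub  r2, r5, r2 → r2=0x14
body[2] sub  r4, r4, #10 → r4=0x6b
body[3] mov  r4, #0x88 → r4=0x88
epilogue: pop r3=0x6b, sp=0x98
epilogue: pop r2=0x56, sp=0x99
r4 is caller-saved → body value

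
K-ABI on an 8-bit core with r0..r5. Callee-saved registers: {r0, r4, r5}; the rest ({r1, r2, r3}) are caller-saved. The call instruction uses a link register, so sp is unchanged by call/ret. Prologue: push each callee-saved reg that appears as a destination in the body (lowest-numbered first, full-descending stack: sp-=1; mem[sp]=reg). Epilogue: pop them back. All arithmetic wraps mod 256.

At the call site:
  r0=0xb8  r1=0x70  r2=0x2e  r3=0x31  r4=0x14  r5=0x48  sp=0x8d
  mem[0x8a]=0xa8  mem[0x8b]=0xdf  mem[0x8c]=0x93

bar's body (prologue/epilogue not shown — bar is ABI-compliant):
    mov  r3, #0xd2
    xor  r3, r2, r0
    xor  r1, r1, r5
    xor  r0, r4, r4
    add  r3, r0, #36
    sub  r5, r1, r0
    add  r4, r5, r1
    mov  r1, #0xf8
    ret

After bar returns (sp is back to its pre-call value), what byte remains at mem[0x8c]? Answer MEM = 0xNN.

prologue: push r0 → mem[0x8c]=0xb8, sp=0x8c
prologue: push r4 → mem[0x8b]=0x14, sp=0x8b
prologue: push r5 → mem[0x8a]=0x48, sp=0x8a
body[0] mov  r3, #0xd2 → r3=0xd2
body[1] xor  r3, r2, r0 → r3=0x96
body[2] xor  r1, r1, r5 → r1=0x38
body[3] xor  r0, r4, r4 → r0=0x00
body[4] add  r3, r0, #36 → r3=0x24
body[5] sub  r5, r1, r0 → r5=0x38
body[6] add  r4, r5, r1 → r4=0x70
body[7] mov  r1, #0xf8 → r1=0xf8
epilogue: pop r5=0x48, sp=0x8b
epilogue: pop r4=0x14, sp=0x8c
epilogue: pop r0=0xb8, sp=0x8d
prologue pushed ['r0', 'r4', 'r5'] at ['0x8c', '0x8b', '0x8a']

MEM = 0xb8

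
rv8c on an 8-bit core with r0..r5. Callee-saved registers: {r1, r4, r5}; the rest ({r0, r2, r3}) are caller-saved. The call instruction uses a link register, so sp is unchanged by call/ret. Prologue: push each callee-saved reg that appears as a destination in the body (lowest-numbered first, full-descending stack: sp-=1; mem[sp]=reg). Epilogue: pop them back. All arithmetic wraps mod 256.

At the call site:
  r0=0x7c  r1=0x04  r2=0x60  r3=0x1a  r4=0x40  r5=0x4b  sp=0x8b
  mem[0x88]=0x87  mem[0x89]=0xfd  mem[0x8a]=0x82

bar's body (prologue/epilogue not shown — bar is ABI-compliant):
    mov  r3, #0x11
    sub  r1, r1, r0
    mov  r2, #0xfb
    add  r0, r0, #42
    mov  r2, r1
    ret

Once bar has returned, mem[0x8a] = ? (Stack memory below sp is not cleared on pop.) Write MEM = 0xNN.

MEM = 0x04

prologue: push r1 → mem[0x8a]=0x04, sp=0x8a
body[0] mov  r3, #0x11 → r3=0x11
body[1] sub  r1, r1, r0 → r1=0x88
body[2] mov  r2, #0xfb → r2=0xfb
body[3] add  r0, r0, #42 → r0=0xa6
body[4] mov  r2, r1 → r2=0x88
epilogue: pop r1=0x04, sp=0x8b
prologue pushed ['r1'] at ['0x8a']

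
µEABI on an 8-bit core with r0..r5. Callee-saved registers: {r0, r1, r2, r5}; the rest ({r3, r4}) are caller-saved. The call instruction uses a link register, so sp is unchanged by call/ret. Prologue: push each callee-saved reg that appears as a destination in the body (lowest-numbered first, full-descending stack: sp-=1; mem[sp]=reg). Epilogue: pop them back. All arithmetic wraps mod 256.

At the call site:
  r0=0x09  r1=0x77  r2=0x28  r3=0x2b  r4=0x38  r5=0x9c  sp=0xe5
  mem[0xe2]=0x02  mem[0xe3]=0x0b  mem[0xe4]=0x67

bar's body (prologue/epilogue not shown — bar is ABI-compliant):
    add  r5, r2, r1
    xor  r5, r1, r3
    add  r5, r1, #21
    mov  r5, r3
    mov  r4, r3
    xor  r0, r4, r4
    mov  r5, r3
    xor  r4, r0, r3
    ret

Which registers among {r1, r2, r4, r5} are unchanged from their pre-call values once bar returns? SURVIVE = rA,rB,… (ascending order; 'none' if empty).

prologue: push r0 -> mem[0xe4]=0x09, sp=0xe4
prologue: push r5 -> mem[0xe3]=0x9c, sp=0xe3
body[0] add  r5, r2, r1 -> r5=0x9f
body[1] xor  r5, r1, r3 -> r5=0x5c
body[2] add  r5, r1, #21 -> r5=0x8c
body[3] mov  r5, r3 -> r5=0x2b
body[4] mov  r4, r3 -> r4=0x2b
body[5] xor  r0, r4, r4 -> r0=0x00
body[6] mov  r5, r3 -> r5=0x2b
body[7] xor  r4, r0, r3 -> r4=0x2b
epilogue: pop r5=0x9c, sp=0xe4
epilogue: pop r0=0x09, sp=0xe5
r1: callee-saved, written=False
r2: callee-saved, written=False
r4: caller-saved, written=True
r5: callee-saved, written=True

SURVIVE = r1,r2,r5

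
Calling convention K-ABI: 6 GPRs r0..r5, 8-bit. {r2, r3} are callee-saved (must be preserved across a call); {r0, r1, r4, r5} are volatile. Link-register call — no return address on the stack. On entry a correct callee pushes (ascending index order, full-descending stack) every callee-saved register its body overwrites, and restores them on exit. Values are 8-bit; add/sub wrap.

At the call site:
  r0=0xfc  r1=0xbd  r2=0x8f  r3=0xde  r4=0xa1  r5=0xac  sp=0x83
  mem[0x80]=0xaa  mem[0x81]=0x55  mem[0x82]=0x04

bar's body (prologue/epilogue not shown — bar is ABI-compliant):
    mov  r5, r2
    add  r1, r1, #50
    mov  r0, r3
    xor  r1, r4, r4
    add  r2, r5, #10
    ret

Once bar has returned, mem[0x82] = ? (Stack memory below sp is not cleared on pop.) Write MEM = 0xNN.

MEM = 0x8f

prologue: push r2 → mem[0x82]=0x8f, sp=0x82
body[0] mov  r5, r2 → r5=0x8f
body[1] add  r1, r1, #50 → r1=0xef
body[2] mov  r0, r3 → r0=0xde
body[3] xor  r1, r4, r4 → r1=0x00
body[4] add  r2, r5, #10 → r2=0x99
epilogue: pop r2=0x8f, sp=0x83
prologue pushed ['r2'] at ['0x82']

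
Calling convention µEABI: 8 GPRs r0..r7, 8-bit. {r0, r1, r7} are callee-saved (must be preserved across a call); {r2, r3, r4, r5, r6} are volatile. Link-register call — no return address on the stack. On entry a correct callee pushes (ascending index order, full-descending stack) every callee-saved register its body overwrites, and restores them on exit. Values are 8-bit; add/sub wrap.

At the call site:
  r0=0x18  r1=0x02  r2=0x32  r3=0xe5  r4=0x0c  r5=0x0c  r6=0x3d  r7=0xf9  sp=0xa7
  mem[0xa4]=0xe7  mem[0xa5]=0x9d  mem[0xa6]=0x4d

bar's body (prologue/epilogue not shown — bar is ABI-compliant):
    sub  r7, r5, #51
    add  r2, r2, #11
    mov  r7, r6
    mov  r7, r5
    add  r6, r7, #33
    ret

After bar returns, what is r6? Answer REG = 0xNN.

REG = 0x2d

prologue: push r7 → mem[0xa6]=0xf9, sp=0xa6
body[0] sub  r7, r5, #51 → r7=0xd9
body[1] add  r2, r2, #11 → r2=0x3d
body[2] mov  r7, r6 → r7=0x3d
body[3] mov  r7, r5 → r7=0x0c
body[4] add  r6, r7, #33 → r6=0x2d
epilogue: pop r7=0xf9, sp=0xa7
r6 is caller-saved → body value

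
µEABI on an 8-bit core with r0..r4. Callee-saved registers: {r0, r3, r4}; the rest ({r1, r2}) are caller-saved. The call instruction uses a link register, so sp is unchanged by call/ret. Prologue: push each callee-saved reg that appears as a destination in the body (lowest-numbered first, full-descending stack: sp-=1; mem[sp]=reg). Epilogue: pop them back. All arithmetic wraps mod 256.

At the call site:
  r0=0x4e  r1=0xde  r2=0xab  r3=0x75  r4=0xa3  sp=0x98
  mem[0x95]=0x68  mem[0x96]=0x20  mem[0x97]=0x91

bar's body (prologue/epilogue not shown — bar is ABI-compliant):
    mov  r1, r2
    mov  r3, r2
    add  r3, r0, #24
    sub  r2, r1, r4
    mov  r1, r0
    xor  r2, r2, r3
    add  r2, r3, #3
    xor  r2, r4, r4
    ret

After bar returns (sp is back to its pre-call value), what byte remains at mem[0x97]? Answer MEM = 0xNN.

prologue: push r3 -> mem[0x97]=0x75, sp=0x97
body[0] mov  r1, r2 -> r1=0xab
body[1] mov  r3, r2 -> r3=0xab
body[2] add  r3, r0, #24 -> r3=0x66
body[3] sub  r2, r1, r4 -> r2=0x08
body[4] mov  r1, r0 -> r1=0x4e
body[5] xor  r2, r2, r3 -> r2=0x6e
body[6] add  r2, r3, #3 -> r2=0x69
body[7] xor  r2, r4, r4 -> r2=0x00
epilogue: pop r3=0x75, sp=0x98
prologue pushed ['r3'] at ['0x97']

MEM = 0x75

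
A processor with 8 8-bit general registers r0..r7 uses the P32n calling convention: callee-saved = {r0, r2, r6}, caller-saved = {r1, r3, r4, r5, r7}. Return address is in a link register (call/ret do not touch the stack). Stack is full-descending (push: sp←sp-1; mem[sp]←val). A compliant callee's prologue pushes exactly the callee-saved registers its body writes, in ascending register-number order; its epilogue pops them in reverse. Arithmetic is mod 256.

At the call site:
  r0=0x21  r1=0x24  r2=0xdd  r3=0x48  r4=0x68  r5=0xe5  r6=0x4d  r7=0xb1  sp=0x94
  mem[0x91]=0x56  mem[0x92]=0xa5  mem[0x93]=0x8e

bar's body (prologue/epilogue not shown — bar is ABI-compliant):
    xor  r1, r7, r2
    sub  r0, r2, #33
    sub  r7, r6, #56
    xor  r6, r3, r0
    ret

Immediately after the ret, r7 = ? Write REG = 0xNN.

REG = 0x15

prologue: push r0 → mem[0x93]=0x21, sp=0x93
prologue: push r6 → mem[0x92]=0x4d, sp=0x92
body[0] xor  r1, r7, r2 → r1=0x6c
body[1] sub  r0, r2, #33 → r0=0xbc
body[2] sub  r7, r6, #56 → r7=0x15
body[3] xor  r6, r3, r0 → r6=0xf4
epilogue: pop r6=0x4d, sp=0x93
epilogue: pop r0=0x21, sp=0x94
r7 is caller-saved → body value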